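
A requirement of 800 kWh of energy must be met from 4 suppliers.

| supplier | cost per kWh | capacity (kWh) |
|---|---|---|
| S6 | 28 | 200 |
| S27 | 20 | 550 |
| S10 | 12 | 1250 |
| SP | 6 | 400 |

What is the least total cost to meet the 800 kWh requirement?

Cheapest first:
SP at 6: take all 400 kWh → 400 still needed.
S10 at 12: take 400 of its 1250 → requirement met.
S27, S6: unused.
Cost = 400×6 + 400×12 = 7200.

7200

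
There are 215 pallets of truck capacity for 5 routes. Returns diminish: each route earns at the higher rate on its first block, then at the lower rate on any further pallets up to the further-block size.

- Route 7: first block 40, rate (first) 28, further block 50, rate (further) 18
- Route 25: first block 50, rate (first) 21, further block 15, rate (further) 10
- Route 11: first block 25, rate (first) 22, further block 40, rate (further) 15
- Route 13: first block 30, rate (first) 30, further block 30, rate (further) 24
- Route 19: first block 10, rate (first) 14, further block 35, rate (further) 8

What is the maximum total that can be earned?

Order all 10 blocks by rate: Route 13/T1 30 > Route 7/T1 28 > Route 13/T2 24 > Route 11/T1 22 > Route 25/T1 21 > Route 7/T2 18 > Route 11/T2 15 > Route 19/T1 14 > Route 25/T2 10 > Route 19/T2 8.
Route 13 T1 at 30: fill all 30 ; 185 left.
Route 7/T1 (28): +40 ; 145 left.
Fill Route 13 T2 block (30 at 24) ; 115 left.
Route 11 T1 at 22: fill all 25 ; 90 left.
Route 25 T1 at 21: fill all 50 ; 40 left.
40 remain; put them into Route 7 T2 at 18.
Total = 30×30 + 28×40 + 24×30 + 22×25 + 21×50 + 18×40 = 5060.

5060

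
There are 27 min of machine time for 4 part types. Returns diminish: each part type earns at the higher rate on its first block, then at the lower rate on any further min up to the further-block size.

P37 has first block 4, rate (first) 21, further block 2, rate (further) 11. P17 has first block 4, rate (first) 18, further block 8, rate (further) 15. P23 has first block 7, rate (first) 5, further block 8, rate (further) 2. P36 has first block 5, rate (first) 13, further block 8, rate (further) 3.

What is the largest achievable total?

Order all 8 blocks by rate: P37/tier1 21 > P17/tier1 18 > P17/tier2 15 > P36/tier1 13 > P37/tier2 11 > P23/tier1 5 > P36/tier2 3 > P23/tier2 2.
P37/tier1 (21): +4 ; 23 left.
Fill P17 tier1 block (4 at 18) ; 19 left.
P17 tier2 at 15: fill all 8 ; 11 left.
P36/tier1 (13): +5 ; 6 left.
Fill P37 tier2 block (2 at 11) ; 4 left.
P23 tier1 at 5: only 4 left, fill 4.
Total = 21×4 + 18×4 + 15×8 + 13×5 + 11×2 + 5×4 = 383.

383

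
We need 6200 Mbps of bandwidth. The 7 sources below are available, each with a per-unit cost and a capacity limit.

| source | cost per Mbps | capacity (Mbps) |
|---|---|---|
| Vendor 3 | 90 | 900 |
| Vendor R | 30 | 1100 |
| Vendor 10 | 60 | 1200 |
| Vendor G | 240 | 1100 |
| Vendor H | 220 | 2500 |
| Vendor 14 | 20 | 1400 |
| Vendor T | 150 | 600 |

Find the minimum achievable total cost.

Cheapest first:
Take 1400 from Vendor 14 at 20 → need 4800 more.
Take 1100 from Vendor R at 30 → need 3700 more.
Vendor 10 at 60: take all 1200 Mbps → 2500 still needed.
Vendor 3 at 90: take all 900 Mbps → 1600 still needed.
Vendor T (150): use full 600 → 1000 Mbps to go.
Vendor H (220): take the remaining 1000 → done.
Vendor G: unused.
Cost = 1400×20 + 1100×30 + 1200×60 + 900×90 + 600×150 + 1000×220 = 524000.

524000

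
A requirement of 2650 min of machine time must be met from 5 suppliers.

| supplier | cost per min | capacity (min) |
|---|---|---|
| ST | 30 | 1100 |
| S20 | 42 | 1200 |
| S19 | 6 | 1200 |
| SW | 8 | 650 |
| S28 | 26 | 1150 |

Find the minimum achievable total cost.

33200

Fill from the cheapest supplier first.
S19 at 6: take all 1200 min — 1450 still needed.
SW (8): use full 650 — 800 min to go.
S28 (26): take the remaining 800 — done.
ST, S20: unused.
Cost = 1200×6 + 650×8 + 800×26 = 33200.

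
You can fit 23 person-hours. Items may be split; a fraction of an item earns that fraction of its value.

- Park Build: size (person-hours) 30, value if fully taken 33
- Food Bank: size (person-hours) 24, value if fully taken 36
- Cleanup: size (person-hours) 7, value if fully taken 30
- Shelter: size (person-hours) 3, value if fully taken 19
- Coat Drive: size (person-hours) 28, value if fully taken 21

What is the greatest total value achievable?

68.5

Rank by value-to-size ratio: Shelter 19/3≈6.33, Cleanup 30/7≈4.29, Food Bank 36/24≈1.5, Park Build 33/30≈1.1, Coat Drive 21/28≈0.75.
Shelter: take in full, 3 person-hours for value 19 ; 20 left.
Cleanup: take in full, 7 person-hours for value 30 ; 13 left.
Only 13 person-hours remain; take 13/24 of Food Bank for value 36×13/24 = 19.5.
Total value = 68.5.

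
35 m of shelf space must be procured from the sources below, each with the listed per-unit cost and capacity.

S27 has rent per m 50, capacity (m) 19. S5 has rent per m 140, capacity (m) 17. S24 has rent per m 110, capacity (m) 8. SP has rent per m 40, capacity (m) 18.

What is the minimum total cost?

1570

Use sources in increasing cost order.
SP (40): use full 18 ; 17 m to go.
S27 at 50: take 17 of its 19 ; requirement met.
S24, S5: unused.
Cost = 18×40 + 17×50 = 1570.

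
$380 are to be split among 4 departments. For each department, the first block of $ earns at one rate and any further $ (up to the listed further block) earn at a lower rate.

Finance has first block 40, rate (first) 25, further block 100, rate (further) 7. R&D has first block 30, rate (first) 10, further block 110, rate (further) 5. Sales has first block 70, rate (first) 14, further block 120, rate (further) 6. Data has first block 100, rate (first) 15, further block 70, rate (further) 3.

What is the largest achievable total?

4720

Order all 8 blocks by rate: Finance/first 25 > Data/first 15 > Sales/first 14 > R&D/first 10 > Finance/second 7 > Sales/second 6 > R&D/second 5 > Data/second 3.
Finance/first (25): +40 — 340 left.
Data/first (15): +100 — 240 left.
Sales first at 14: fill all 70 — 170 left.
R&D first at 10: fill all 30 — 140 left.
Finance second at 7: fill all 100 — 40 left.
Sales/second: +40 of 120 at 6; pool empty.
Total = 25×40 + 15×100 + 14×70 + 10×30 + 7×100 + 6×40 = 4720.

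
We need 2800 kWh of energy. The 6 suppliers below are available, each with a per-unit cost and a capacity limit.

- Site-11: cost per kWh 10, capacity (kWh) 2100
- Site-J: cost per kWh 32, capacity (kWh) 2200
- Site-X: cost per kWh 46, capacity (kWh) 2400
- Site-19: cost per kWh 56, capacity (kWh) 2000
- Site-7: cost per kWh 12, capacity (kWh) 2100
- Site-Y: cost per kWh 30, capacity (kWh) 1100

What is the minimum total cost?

Cheapest first:
Site-11 at 10: take all 2100 kWh — 700 still needed.
Take 700 from Site-7 at 12 to finish.
Site-Y, Site-J, Site-X, Site-19: unused.
Cost = 2100×10 + 700×12 = 29400.

29400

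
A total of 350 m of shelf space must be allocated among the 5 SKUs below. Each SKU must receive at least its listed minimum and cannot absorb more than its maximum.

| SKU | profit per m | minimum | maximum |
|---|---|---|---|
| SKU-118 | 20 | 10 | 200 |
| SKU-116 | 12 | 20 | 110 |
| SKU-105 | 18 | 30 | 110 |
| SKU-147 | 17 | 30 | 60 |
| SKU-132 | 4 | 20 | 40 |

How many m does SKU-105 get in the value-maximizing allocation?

Meeting every minimum uses 10+20+30+30+20 = 110 m, leaving 240.
Rank by profit per m: SKU-118 20 > SKU-105 18 > SKU-147 17 > SKU-116 12 > SKU-132 4.
SKU-118: +190 to 200 (cap) ; 50 left.
Only 50 left; SKU-105 takes them to reach 80.

80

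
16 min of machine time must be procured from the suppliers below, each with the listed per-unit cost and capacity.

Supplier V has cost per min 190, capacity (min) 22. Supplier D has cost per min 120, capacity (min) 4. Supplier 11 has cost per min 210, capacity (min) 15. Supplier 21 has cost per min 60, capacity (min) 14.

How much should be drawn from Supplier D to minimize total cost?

2

Use suppliers in increasing cost order.
Supplier 21 at 60: take all 14 min → 2 still needed.
Supplier D at 120: take 2 of its 4 → requirement met.
Supplier V, Supplier 11: unused.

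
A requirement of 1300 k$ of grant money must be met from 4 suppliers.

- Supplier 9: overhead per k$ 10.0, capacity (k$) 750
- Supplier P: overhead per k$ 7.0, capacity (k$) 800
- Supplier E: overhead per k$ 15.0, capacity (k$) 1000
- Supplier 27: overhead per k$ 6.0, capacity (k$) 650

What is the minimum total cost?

Cheapest first:
Supplier 27 at 6.0: take all 650 k$ ; 650 still needed.
Take 650 from Supplier P at 7.0 to finish.
Supplier 9, Supplier E: unused.
Cost = 650×6.0 + 650×7.0 = 8450.

8450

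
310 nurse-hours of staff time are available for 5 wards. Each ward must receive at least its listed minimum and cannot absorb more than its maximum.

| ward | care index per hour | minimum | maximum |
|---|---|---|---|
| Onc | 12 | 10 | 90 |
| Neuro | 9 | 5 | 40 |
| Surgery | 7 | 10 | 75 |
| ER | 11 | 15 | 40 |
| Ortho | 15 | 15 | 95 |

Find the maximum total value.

3620

Meeting every minimum uses 10+5+10+15+15 = 55 nurse-hours, leaving 255.
Highest care index per hour first: Ortho 15 > Onc 12 > ER 11 > Neuro 9 > Surgery 7.
Ortho takes 80 more to reach its cap of 95 → 175 left.
Give Onc 80 more to hit its cap of 90 → 95 left.
ER: +25 to 40 (cap) → 70 left.
Neuro takes 35 more to reach its cap of 40 → 35 left.
Surgery: +35 (room for 65) → 45. Pool exhausted.
Total = 12×90 + 9×40 + 7×45 + 11×40 + 15×95 = 3620.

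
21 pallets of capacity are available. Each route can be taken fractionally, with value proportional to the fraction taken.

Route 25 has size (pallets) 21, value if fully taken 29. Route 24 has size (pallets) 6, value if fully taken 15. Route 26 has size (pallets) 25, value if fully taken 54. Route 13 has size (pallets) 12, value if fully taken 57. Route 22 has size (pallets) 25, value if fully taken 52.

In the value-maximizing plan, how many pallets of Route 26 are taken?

Sort by value density: Route 13 57/12≈4.75, Route 24 15/6≈2.5, Route 26 54/25≈2.16, Route 22 52/25≈2.08, Route 25 29/21≈1.38.
Route 13: take in full, 12 pallets for value 57 → 9 left.
Take all of Route 24 (6 pallets, value 15) → 3 pallets left.
Only 3 pallets remain; take 3/25 of Route 26 for value 54×3/25 = 6.48.

3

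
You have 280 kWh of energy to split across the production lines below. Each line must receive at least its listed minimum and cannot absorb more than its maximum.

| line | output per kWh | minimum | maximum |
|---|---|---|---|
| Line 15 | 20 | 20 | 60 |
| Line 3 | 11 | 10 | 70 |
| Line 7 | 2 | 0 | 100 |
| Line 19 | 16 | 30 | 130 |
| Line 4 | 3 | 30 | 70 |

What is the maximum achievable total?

4030

Meeting every minimum uses 20+10+0+30+30 = 90 kWh, leaving 190.
Highest output per kWh first: Line 15 20 > Line 19 16 > Line 3 11 > Line 4 3 > Line 7 2.
Line 15 takes 40 more to reach its cap of 60 ; 150 left.
Line 19 takes 100 more to reach its cap of 130 ; 50 left.
Line 3: +50 (room for 60) → 60. Pool exhausted.
Total = 20×60 + 11×60 + 16×130 + 3×30 = 4030.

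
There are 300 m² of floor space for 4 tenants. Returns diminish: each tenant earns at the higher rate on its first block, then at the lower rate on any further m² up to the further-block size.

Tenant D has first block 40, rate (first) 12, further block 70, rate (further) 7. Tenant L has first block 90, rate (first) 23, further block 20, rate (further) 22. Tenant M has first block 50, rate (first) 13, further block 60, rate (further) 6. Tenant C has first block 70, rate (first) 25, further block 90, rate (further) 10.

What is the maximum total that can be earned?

5690

Order all 8 blocks by rate: Tenant C/tier1 25 > Tenant L/tier1 23 > Tenant L/tier2 22 > Tenant M/tier1 13 > Tenant D/tier1 12 > Tenant C/tier2 10 > Tenant D/tier2 7 > Tenant M/tier2 6.
Fill Tenant C tier1 block (70 at 25) ; 230 left.
Tenant L tier1 at 23: fill all 90 ; 140 left.
Fill Tenant L tier2 block (20 at 22) ; 120 left.
Tenant M/tier1 (13): +50 ; 70 left.
Tenant D tier1 at 12: fill all 40 ; 30 left.
Tenant C/tier2: +30 of 90 at 10; pool empty.
Total = 25×70 + 23×90 + 22×20 + 13×50 + 12×40 + 10×30 = 5690.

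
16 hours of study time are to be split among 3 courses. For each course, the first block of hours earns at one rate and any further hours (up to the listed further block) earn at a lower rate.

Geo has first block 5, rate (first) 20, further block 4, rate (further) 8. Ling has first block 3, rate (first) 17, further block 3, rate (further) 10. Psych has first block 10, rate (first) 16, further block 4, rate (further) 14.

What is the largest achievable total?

279

Rank every tier by rate: Geo/T1 20 > Ling/T1 17 > Psych/T1 16 > Psych/T2 14 > Ling/T2 10 > Geo/T2 8.
Fill Geo T1 block (5 at 20) → 11 left.
Fill Ling T1 block (3 at 17) → 8 left.
Psych T1 at 16: only 8 left, fill 8.
Total = 20×5 + 17×3 + 16×8 = 279.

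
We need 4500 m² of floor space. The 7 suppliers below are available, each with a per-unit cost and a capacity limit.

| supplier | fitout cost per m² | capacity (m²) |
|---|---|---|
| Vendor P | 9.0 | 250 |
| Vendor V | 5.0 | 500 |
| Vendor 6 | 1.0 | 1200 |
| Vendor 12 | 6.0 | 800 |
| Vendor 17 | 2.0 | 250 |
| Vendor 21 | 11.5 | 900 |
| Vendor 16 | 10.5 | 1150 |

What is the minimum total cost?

Use suppliers in increasing cost order.
Vendor 6 (1.0): use full 1200 — 3300 m² to go.
Vendor 17 at 2.0: take all 250 m² — 3050 still needed.
Vendor V (5.0): use full 500 — 2550 m² to go.
Take 800 from Vendor 12 at 6.0 — need 1750 more.
Vendor P (9.0): use full 250 — 1500 m² to go.
Vendor 16 (10.5): use full 1150 — 350 m² to go.
Vendor 21 (11.5): take the remaining 350 — done.
Cost = 1200×1.0 + 250×2.0 + 500×5.0 + 800×6.0 + 250×9.0 + 1150×10.5 + 350×11.5 = 27350.

27350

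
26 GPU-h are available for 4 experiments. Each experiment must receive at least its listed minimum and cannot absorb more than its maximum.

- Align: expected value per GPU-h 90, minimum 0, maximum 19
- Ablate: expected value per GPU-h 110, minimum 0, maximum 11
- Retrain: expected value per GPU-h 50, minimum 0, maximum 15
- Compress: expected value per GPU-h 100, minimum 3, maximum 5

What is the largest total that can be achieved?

Meeting every minimum uses 0+0+0+3 = 3 GPU-h, leaving 23.
Order the experiments by expected value per GPU-h: Ablate 110 > Compress 100 > Align 90 > Retrain 50.
Give Ablate 11 more to hit its cap of 11 → 12 left.
Give Compress 2 more to hit its cap of 5 → 10 left.
Align: +10 (room for 19) → 10. Pool exhausted.
Total = 90×10 + 110×11 + 100×5 = 2610.

2610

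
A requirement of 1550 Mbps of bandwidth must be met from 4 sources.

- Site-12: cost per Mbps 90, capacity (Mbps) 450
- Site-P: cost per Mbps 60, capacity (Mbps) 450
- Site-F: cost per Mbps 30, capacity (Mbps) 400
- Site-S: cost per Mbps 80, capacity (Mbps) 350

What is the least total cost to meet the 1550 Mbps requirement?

Use sources in increasing cost order.
Site-F (30): use full 400 ; 1150 Mbps to go.
Take 450 from Site-P at 60 ; need 700 more.
Site-S at 80: take all 350 Mbps ; 350 still needed.
Take 350 from Site-12 at 90 to finish.
Cost = 400×30 + 450×60 + 350×80 + 350×90 = 98500.

98500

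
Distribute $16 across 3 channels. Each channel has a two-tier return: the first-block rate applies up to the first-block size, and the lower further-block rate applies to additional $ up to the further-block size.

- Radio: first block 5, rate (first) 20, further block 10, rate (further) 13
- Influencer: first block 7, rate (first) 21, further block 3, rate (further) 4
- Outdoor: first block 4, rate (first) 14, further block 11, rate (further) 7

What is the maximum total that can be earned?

303

Order all 6 blocks by rate: Influencer/T1 21 > Radio/T1 20 > Outdoor/T1 14 > Radio/T2 13 > Outdoor/T2 7 > Influencer/T2 4.
Influencer T1 at 21: fill all 7 → 9 left.
Fill Radio T1 block (5 at 20) → 4 left.
Fill Outdoor T1 block (4 at 14) → 0 left.
Total = 21×7 + 20×5 + 14×4 = 303.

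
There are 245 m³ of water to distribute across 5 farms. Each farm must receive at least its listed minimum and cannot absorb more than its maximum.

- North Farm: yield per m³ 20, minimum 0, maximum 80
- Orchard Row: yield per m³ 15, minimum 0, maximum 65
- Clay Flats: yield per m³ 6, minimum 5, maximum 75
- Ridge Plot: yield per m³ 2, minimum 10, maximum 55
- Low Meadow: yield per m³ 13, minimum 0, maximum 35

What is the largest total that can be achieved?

Meeting every minimum uses 0+0+5+10+0 = 15 m³, leaving 230.
Rank by yield per m³: North Farm 20 > Orchard Row 15 > Low Meadow 13 > Clay Flats 6 > Ridge Plot 2.
Give North Farm 80 more to hit its cap of 80 → 150 left.
Orchard Row: +65 to 65 (cap) → 85 left.
Low Meadow: +35 to 35 (cap) → 50 left.
Only 50 left; Clay Flats takes them to reach 55.
Total = 20×80 + 15×65 + 6×55 + 2×10 + 13×35 = 3380.

3380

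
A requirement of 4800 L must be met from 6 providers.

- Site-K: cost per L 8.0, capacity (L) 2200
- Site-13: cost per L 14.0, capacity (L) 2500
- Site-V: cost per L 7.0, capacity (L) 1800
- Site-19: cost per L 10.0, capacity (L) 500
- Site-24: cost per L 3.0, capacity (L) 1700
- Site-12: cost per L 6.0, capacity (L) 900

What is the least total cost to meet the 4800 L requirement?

Use providers in increasing cost order.
Take 1700 from Site-24 at 3.0 — need 3100 more.
Site-12 (6.0): use full 900 — 2200 L to go.
Site-V (7.0): use full 1800 — 400 L to go.
Take 400 from Site-K at 8.0 to finish.
Site-19, Site-13: unused.
Cost = 1700×3.0 + 900×6.0 + 1800×7.0 + 400×8.0 = 26300.

26300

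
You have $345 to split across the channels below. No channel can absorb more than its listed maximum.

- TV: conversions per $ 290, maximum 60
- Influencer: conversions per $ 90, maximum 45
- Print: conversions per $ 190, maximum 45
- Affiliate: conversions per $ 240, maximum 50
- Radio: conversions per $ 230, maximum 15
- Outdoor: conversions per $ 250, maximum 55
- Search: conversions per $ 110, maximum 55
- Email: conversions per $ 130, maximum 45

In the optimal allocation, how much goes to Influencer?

20

Highest conversions per $ first: TV 290 > Outdoor 250 > Affiliate 240 > Radio 230 > Print 190 > Email 130 > Search 110 > Influencer 90.
TV takes 60 to reach its cap of 60 → 285 left.
Give Outdoor 55 to hit its cap of 55 → 230 left.
Affiliate takes 50 to reach its cap of 50 → 180 left.
Give Radio 15 to hit its cap of 15 → 165 left.
Give Print 45 to hit its cap of 45 → 120 left.
Email: +45 to 45 (cap) → 75 left.
Give Search 55 to hit its cap of 55 → 20 left.
Influencer: +20 (room for 45) → 20. Pool exhausted.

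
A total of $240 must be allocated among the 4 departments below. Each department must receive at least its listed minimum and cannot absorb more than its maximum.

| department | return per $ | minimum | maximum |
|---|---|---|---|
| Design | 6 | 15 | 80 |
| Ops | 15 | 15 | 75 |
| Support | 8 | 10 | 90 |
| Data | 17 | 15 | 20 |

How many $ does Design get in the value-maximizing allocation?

Meeting every minimum uses 15+15+10+15 = 55 $, leaving 185.
Order the departments by return per $: Data 17 > Ops 15 > Support 8 > Design 6.
Data takes 5 more to reach its cap of 20 → 180 left.
Give Ops 60 more to hit its cap of 75 → 120 left.
Support takes 80 more to reach its cap of 90 → 40 left.
Only 40 left; Design takes them to reach 55.

55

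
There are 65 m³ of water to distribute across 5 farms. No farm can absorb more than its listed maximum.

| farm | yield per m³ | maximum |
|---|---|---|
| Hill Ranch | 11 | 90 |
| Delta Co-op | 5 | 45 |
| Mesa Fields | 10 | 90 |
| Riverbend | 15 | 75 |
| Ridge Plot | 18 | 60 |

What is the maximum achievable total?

1155

Rank by yield per m³: Ridge Plot 18 > Riverbend 15 > Hill Ranch 11 > Mesa Fields 10 > Delta Co-op 5.
Ridge Plot takes 60 to reach its cap of 60 → 5 left.
Riverbend has room for 75 but only 5 remain, so it gets 5.
Total = 15×5 + 18×60 = 1155.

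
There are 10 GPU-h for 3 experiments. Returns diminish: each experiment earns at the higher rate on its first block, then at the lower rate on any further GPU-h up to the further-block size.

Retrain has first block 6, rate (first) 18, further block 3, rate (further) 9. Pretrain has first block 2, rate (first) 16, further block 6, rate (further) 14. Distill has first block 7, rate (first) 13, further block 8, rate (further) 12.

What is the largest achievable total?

168

Treat each block as its own option and order by rate: Retrain/first 18 > Pretrain/first 16 > Pretrain/second 14 > Distill/first 13 > Distill/second 12 > Retrain/second 9.
Retrain/first (18): +6 → 4 left.
Fill Pretrain first block (2 at 16) → 2 left.
Pretrain second at 14: only 2 left, fill 2.
Total = 18×6 + 16×2 + 14×2 = 168.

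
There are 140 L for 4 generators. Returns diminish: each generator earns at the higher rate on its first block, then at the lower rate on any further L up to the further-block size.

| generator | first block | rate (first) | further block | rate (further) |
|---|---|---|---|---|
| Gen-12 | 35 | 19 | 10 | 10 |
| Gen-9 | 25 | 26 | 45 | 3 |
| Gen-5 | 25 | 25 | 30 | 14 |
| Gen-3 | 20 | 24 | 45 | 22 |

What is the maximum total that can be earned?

3220

Treat each block as its own option and order by rate: Gen-9/first 26 > Gen-5/first 25 > Gen-3/first 24 > Gen-3/second 22 > Gen-12/first 19 > Gen-5/second 14 > Gen-12/second 10 > Gen-9/second 3.
Gen-9/first (26): +25 → 115 left.
Fill Gen-5 first block (25 at 25) → 90 left.
Gen-3/first (24): +20 → 70 left.
Fill Gen-3 second block (45 at 22) → 25 left.
25 remain; put them into Gen-12 first at 19.
Total = 26×25 + 25×25 + 24×20 + 22×45 + 19×25 = 3220.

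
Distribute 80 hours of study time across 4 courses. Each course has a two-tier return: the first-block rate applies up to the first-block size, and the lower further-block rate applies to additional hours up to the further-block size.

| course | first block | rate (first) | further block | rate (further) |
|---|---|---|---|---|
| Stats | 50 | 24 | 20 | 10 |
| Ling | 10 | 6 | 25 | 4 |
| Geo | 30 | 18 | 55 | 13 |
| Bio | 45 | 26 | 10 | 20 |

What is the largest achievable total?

Rank every tier by rate: Bio/tier1 26 > Stats/tier1 24 > Bio/tier2 20 > Geo/tier1 18 > Geo/tier2 13 > Stats/tier2 10 > Ling/tier1 6 > Ling/tier2 4.
Fill Bio tier1 block (45 at 26) — 35 left.
35 remain; put them into Stats tier1 at 24.
Total = 26×45 + 24×35 = 2010.

2010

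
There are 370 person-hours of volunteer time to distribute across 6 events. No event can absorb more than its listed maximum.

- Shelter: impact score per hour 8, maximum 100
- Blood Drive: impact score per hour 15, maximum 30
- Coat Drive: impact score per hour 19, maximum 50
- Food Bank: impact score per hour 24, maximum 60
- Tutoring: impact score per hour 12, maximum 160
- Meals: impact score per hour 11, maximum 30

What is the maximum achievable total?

5410

Highest impact score per hour first: Food Bank 24 > Coat Drive 19 > Blood Drive 15 > Tutoring 12 > Meals 11 > Shelter 8.
Give Food Bank 60 to hit its cap of 60 — 310 left.
Give Coat Drive 50 to hit its cap of 50 — 260 left.
Blood Drive takes 30 to reach its cap of 30 — 230 left.
Tutoring: +160 to 160 (cap) — 70 left.
Meals takes 30 to reach its cap of 30 — 40 left.
Shelter: +40 (room for 100) → 40. Pool exhausted.
Total = 8×40 + 15×30 + 19×50 + 24×60 + 12×160 + 11×30 = 5410.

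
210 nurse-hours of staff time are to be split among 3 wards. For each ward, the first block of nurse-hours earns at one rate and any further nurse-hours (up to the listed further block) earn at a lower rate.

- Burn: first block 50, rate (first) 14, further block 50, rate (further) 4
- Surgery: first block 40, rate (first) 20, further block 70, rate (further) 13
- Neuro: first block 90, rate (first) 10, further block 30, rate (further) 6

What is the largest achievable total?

2910

Rank every tier by rate: Surgery/tier1 20 > Burn/tier1 14 > Surgery/tier2 13 > Neuro/tier1 10 > Neuro/tier2 6 > Burn/tier2 4.
Fill Surgery tier1 block (40 at 20) → 170 left.
Burn tier1 at 14: fill all 50 → 120 left.
Fill Surgery tier2 block (70 at 13) → 50 left.
50 remain; put them into Neuro tier1 at 10.
Total = 20×40 + 14×50 + 13×70 + 10×50 = 2910.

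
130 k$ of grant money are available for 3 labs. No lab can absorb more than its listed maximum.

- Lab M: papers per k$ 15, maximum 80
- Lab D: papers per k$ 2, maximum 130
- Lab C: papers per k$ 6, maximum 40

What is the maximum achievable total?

Rank by papers per k$: Lab M 15 > Lab C 6 > Lab D 2.
Lab M: +80 to 80 (cap) ; 50 left.
Give Lab C 40 to hit its cap of 40 ; 10 left.
Lab D: +10 (room for 130) → 10. Pool exhausted.
Total = 15×80 + 2×10 + 6×40 = 1460.

1460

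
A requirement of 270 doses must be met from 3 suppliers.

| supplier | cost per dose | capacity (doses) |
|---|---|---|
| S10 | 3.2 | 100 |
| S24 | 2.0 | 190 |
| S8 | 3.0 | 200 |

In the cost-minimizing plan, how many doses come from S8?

Use suppliers in increasing cost order.
S24 (2.0): use full 190 → 80 doses to go.
S8 (3.0): take the remaining 80 → done.
S10: unused.

80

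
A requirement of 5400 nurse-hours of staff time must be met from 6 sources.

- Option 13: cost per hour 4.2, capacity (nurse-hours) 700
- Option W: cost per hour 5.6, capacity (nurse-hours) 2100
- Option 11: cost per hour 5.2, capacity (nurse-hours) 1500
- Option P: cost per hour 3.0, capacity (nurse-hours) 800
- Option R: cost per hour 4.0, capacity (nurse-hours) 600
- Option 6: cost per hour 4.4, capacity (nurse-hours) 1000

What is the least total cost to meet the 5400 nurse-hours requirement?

Cheapest first:
Option P at 3.0: take all 800 nurse-hours — 4600 still needed.
Take 600 from Option R at 4.0 — need 4000 more.
Option 13 (4.2): use full 700 — 3300 nurse-hours to go.
Take 1000 from Option 6 at 4.4 — need 2300 more.
Option 11 at 5.2: take all 1500 nurse-hours — 800 still needed.
Option W (5.6): take the remaining 800 — done.
Cost = 800×3.0 + 600×4.0 + 700×4.2 + 1000×4.4 + 1500×5.2 + 800×5.6 = 24420.

24420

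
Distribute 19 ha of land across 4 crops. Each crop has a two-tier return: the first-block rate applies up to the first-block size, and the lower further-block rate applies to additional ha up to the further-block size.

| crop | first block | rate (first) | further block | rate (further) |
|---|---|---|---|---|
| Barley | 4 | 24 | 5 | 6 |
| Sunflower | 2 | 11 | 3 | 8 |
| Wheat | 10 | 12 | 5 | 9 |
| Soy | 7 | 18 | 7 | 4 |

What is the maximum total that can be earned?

318

Rank every tier by rate: Barley/first 24 > Soy/first 18 > Wheat/first 12 > Sunflower/first 11 > Wheat/second 9 > Sunflower/second 8 > Barley/second 6 > Soy/second 4.
Barley first at 24: fill all 4 — 15 left.
Soy first at 18: fill all 7 — 8 left.
8 remain; put them into Wheat first at 12.
Total = 24×4 + 18×7 + 12×8 = 318.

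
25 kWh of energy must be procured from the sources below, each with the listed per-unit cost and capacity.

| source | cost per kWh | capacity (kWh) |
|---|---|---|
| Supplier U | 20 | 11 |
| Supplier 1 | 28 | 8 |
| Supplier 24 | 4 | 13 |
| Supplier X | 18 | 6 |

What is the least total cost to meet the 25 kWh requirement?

Cheapest first:
Supplier 24 (4): use full 13 — 12 kWh to go.
Take 6 from Supplier X at 18 — need 6 more.
Take 6 from Supplier U at 20 to finish.
Supplier 1: unused.
Cost = 13×4 + 6×18 + 6×20 = 280.

280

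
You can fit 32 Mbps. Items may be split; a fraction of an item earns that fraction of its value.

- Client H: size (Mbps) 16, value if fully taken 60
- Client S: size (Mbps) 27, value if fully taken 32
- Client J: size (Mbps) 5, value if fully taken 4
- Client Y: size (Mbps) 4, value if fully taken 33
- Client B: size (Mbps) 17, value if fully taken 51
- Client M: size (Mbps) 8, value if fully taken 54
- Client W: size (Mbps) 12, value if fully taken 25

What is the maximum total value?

159

Rank by value-to-size ratio: Client Y 33/4≈8.25, Client M 54/8≈6.75, Client H 60/16≈3.75, Client B 51/17≈3, Client W 25/12≈2.08, Client S 32/27≈1.19, Client J 4/5≈0.8.
Take all of Client Y (4 Mbps, value 33) ; 28 Mbps left.
All 8 Mbps of Client M fit (value 54) ; 20 remain.
All 16 Mbps of Client H fit (value 60) ; 4 remain.
Only 4 Mbps remain; take 4/17 of Client B for value 51×4/17 = 12.
Total value = 159.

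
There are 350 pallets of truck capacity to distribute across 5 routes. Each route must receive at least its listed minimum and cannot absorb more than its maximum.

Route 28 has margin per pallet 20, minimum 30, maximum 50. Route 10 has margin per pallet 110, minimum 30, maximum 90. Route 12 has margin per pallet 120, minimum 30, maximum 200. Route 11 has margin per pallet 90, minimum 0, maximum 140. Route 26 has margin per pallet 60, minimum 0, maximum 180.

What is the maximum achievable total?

Meeting every minimum uses 30+30+30+0+0 = 90 pallets, leaving 260.
Rank by margin per pallet: Route 12 120 > Route 10 110 > Route 11 90 > Route 26 60 > Route 28 20.
Route 12 takes 170 more to reach its cap of 200 — 90 left.
Route 10 takes 60 more to reach its cap of 90 — 30 left.
Route 11: +30 (room for 140) → 30. Pool exhausted.
Total = 20×30 + 110×90 + 120×200 + 90×30 = 37200.

37200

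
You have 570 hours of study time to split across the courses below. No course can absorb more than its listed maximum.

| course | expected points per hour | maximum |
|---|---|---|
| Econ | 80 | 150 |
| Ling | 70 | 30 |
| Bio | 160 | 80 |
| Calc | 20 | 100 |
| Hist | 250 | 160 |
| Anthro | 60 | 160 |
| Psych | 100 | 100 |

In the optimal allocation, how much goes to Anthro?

50

Highest expected points per hour first: Hist 250 > Bio 160 > Psych 100 > Econ 80 > Ling 70 > Anthro 60 > Calc 20.
Give Hist 160 to hit its cap of 160 — 410 left.
Give Bio 80 to hit its cap of 80 — 330 left.
Psych: +100 to 100 (cap) — 230 left.
Give Econ 150 to hit its cap of 150 — 80 left.
Ling: +30 to 30 (cap) — 50 left.
Anthro: +50 (room for 160) → 50. Pool exhausted.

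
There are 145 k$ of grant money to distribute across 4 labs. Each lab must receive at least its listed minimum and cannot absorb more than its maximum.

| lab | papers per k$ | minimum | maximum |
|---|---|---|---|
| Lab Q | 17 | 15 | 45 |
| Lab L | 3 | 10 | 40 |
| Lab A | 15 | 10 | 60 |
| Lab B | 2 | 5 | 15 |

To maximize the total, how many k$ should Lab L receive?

35

Meeting every minimum uses 15+10+10+5 = 40 k$, leaving 105.
Order the labs by papers per k$: Lab Q 17 > Lab A 15 > Lab L 3 > Lab B 2.
Lab Q: +30 to 45 (cap) → 75 left.
Give Lab A 50 more to hit its cap of 60 → 25 left.
Only 25 left; Lab L takes them to reach 35.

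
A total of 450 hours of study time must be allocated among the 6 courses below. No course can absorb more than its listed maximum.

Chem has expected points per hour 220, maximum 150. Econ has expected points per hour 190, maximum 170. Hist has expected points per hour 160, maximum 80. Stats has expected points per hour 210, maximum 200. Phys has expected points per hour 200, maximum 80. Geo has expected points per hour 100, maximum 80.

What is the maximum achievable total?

Rank by expected points per hour: Chem 220 > Stats 210 > Phys 200 > Econ 190 > Hist 160 > Geo 100.
Give Chem 150 to hit its cap of 150 → 300 left.
Give Stats 200 to hit its cap of 200 → 100 left.
Give Phys 80 to hit its cap of 80 → 20 left.
Econ has room for 170 but only 20 remain, so it gets 20.
Total = 220×150 + 190×20 + 210×200 + 200×80 = 94800.

94800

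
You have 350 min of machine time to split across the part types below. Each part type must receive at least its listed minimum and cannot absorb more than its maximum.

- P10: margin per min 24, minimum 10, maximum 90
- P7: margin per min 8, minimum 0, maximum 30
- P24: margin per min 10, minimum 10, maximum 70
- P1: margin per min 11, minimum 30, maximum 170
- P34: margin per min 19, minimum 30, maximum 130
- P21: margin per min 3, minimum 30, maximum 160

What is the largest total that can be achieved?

Meeting every minimum uses 10+0+10+30+30+30 = 110 min, leaving 240.
Rank by margin per min: P10 24 > P34 19 > P1 11 > P24 10 > P7 8 > P21 3.
Give P10 80 more to hit its cap of 90 — 160 left.
Give P34 100 more to hit its cap of 130 — 60 left.
P1: +60 (room for 140) → 90. Pool exhausted.
Total = 24×90 + 10×10 + 11×90 + 19×130 + 3×30 = 5810.

5810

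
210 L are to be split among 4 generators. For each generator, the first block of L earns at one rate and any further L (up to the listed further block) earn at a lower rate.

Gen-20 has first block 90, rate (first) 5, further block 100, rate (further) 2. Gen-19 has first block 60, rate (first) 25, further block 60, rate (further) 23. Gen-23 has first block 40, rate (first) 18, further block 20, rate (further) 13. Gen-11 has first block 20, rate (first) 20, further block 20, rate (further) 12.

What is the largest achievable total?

4380

Order all 8 blocks by rate: Gen-19/T1 25 > Gen-19/T2 23 > Gen-11/T1 20 > Gen-23/T1 18 > Gen-23/T2 13 > Gen-11/T2 12 > Gen-20/T1 5 > Gen-20/T2 2.
Gen-19/T1 (25): +60 — 150 left.
Fill Gen-19 T2 block (60 at 23) — 90 left.
Gen-11 T1 at 20: fill all 20 — 70 left.
Gen-23/T1 (18): +40 — 30 left.
Gen-23 T2 at 13: fill all 20 — 10 left.
Gen-11/T2: +10 of 20 at 12; pool empty.
Total = 25×60 + 23×60 + 20×20 + 18×40 + 13×20 + 12×10 = 4380.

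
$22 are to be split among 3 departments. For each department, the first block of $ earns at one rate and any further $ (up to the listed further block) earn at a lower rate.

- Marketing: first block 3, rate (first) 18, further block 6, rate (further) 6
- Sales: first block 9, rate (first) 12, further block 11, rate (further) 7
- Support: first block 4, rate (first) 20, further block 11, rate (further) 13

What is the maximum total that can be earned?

325

Rank every tier by rate: Support/tier1 20 > Marketing/tier1 18 > Support/tier2 13 > Sales/tier1 12 > Sales/tier2 7 > Marketing/tier2 6.
Support/tier1 (20): +4 — 18 left.
Fill Marketing tier1 block (3 at 18) — 15 left.
Support tier2 at 13: fill all 11 — 4 left.
Sales/tier1: +4 of 9 at 12; pool empty.
Total = 20×4 + 18×3 + 13×11 + 12×4 = 325.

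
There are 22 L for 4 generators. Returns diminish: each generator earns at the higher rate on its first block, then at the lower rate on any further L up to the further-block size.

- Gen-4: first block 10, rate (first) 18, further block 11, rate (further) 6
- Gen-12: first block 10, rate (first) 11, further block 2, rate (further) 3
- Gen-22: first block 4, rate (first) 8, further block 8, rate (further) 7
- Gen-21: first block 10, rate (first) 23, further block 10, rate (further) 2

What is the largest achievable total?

432

Order all 8 blocks by rate: Gen-21/first 23 > Gen-4/first 18 > Gen-12/first 11 > Gen-22/first 8 > Gen-22/second 7 > Gen-4/second 6 > Gen-12/second 3 > Gen-21/second 2.
Gen-21/first (23): +10 — 12 left.
Gen-4/first (18): +10 — 2 left.
2 remain; put them into Gen-12 first at 11.
Total = 23×10 + 18×10 + 11×2 = 432.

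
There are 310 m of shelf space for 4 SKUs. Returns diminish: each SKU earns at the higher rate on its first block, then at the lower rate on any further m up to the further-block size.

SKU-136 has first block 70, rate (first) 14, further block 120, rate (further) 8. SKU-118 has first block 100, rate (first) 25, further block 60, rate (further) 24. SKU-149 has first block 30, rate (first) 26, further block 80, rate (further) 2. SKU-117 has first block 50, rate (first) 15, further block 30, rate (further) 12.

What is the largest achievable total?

6450

Order all 8 blocks by rate: SKU-149/first 26 > SKU-118/first 25 > SKU-118/second 24 > SKU-117/first 15 > SKU-136/first 14 > SKU-117/second 12 > SKU-136/second 8 > SKU-149/second 2.
SKU-149/first (26): +30 ; 280 left.
Fill SKU-118 first block (100 at 25) ; 180 left.
SKU-118/second (24): +60 ; 120 left.
SKU-117 first at 15: fill all 50 ; 70 left.
SKU-136 first at 14: fill all 70 ; 0 left.
Total = 26×30 + 25×100 + 24×60 + 15×50 + 14×70 = 6450.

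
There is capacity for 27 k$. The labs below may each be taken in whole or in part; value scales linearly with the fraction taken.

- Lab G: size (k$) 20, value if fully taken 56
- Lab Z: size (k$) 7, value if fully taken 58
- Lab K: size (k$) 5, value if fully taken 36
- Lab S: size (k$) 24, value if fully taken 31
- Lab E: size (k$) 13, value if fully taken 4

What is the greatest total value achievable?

Sort by value density: Lab Z 58/7≈8.29, Lab K 36/5≈7.2, Lab G 56/20≈2.8, Lab S 31/24≈1.29, Lab E 4/13≈0.308.
Take all of Lab Z (7 k$, value 58) — 20 k$ left.
Lab K: take in full, 5 k$ for value 36 — 15 left.
Fill the last 15 k$ with part of Lab G: 15/20 of it earns 42.
Total value = 136.

136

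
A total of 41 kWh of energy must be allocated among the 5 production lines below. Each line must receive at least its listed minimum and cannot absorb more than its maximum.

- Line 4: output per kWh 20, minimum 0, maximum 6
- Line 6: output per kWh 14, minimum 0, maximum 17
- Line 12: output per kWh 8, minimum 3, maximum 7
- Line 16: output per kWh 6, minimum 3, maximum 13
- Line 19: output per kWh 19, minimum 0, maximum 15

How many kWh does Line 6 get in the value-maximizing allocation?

14

Meeting every minimum uses 0+0+3+3+0 = 6 kWh, leaving 35.
Rank by output per kWh: Line 4 20 > Line 19 19 > Line 6 14 > Line 12 8 > Line 16 6.
Line 4 takes 6 more to reach its cap of 6 → 29 left.
Line 19: +15 to 15 (cap) → 14 left.
Line 6: +14 (room for 17) → 14. Pool exhausted.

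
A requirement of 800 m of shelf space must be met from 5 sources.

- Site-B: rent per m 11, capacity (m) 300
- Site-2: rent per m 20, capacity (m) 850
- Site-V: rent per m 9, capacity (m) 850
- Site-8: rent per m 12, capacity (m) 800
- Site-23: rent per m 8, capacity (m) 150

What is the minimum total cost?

7050

Fill from the cheapest source first.
Take 150 from Site-23 at 8 → need 650 more.
Take 650 from Site-V at 9 to finish.
Site-B, Site-8, Site-2: unused.
Cost = 150×8 + 650×9 = 7050.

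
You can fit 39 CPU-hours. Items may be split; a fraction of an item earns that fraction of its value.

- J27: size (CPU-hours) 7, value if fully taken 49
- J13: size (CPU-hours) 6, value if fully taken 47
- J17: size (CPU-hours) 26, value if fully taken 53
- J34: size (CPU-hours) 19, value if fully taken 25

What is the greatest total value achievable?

Best value per unit of size first: J13 47/6≈7.83, J27 49/7≈7, J17 53/26≈2.04, J34 25/19≈1.32.
All 6 CPU-hours of J13 fit (value 47) ; 33 remain.
Take all of J27 (7 CPU-hours, value 49) ; 26 CPU-hours left.
All 26 CPU-hours of J17 fit (value 53) ; 0 remain.
Total value = 149.

149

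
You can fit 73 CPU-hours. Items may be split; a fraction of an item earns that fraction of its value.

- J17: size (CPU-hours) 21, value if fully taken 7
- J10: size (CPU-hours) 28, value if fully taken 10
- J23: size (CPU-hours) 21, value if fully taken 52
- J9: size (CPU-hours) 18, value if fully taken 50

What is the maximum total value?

114

Best value per unit of size first: J9 50/18≈2.78, J23 52/21≈2.48, J10 10/28≈0.357, J17 7/21≈0.333.
J9: take in full, 18 CPU-hours for value 50 ; 55 left.
J23: take in full, 21 CPU-hours for value 52 ; 34 left.
J10: take in full, 28 CPU-hours for value 10 ; 6 left.
Only 6 CPU-hours remain; take 6/21 of J17 for value 7×6/21 = 2.
Total value = 114.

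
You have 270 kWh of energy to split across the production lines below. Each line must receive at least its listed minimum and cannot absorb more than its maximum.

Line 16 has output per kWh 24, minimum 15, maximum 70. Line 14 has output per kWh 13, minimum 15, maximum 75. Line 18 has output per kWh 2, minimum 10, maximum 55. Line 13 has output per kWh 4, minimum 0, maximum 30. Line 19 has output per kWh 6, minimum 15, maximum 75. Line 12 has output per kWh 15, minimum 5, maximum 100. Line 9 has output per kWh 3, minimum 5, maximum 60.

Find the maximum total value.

4215

Meeting every minimum uses 15+15+10+0+15+5+5 = 65 kWh, leaving 205.
Order the production lines by output per kWh: Line 16 24 > Line 12 15 > Line 14 13 > Line 19 6 > Line 13 4 > Line 9 3 > Line 18 2.
Give Line 16 55 more to hit its cap of 70 → 150 left.
Give Line 12 95 more to hit its cap of 100 → 55 left.
Line 14 has room for 60 more but only 55 remain, so it gets 70.
Total = 24×70 + 13×70 + 2×10 + 6×15 + 15×100 + 3×5 = 4215.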